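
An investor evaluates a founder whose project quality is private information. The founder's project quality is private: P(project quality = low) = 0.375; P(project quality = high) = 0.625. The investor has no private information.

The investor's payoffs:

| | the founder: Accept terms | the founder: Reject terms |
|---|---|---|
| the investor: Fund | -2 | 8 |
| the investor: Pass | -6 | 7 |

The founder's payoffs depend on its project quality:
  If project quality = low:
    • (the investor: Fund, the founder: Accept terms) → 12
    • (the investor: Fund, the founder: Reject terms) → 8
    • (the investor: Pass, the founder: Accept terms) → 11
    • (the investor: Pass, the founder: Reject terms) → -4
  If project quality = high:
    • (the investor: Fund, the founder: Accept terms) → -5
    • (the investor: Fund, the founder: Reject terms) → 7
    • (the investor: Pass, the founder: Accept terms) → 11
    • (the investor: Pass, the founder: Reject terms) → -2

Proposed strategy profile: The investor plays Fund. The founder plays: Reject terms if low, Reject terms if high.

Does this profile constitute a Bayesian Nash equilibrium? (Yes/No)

The investor plays Fund: E[Fund] = 0.375·(8) + 0.625·(8) = 8; E[Pass] = 7. Best-responding. ✓
The founder (project quality low), facing Fund: Accept terms gives 12, Reject terms gives 8. Proposed Reject terms is not best — profitable deviation exists. ✗
The founder (project quality high), facing Fund: Accept terms gives -5, Reject terms gives 7. Proposed Reject terms is best. ✓

No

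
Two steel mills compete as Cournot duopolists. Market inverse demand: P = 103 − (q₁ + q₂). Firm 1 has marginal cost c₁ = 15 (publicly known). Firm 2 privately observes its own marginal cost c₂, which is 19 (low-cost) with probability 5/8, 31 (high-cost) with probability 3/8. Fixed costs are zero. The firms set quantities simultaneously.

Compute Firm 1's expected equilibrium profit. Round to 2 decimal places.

Type-c best response for Firm 2: q₂(c) = (103 − c)/2 − q₁/2.
Firm 1 maximizes expected profit; its first-order condition is 103 − 2q₁ − E[q₂] − 15 = 0.
Substituting E[q₂] and solving: E[c₂] = 23.5, so q₁ = (103 − 2·15 + 23.5)/3 = 32.1667.
E[P] = 103 − (q₁ + E[q₂]) = 47.1667; Firm 1's expected profit = (E[P] − 15)·q₁ = (47.1667 − 15)·32.1667 = 1034.69.

1034.69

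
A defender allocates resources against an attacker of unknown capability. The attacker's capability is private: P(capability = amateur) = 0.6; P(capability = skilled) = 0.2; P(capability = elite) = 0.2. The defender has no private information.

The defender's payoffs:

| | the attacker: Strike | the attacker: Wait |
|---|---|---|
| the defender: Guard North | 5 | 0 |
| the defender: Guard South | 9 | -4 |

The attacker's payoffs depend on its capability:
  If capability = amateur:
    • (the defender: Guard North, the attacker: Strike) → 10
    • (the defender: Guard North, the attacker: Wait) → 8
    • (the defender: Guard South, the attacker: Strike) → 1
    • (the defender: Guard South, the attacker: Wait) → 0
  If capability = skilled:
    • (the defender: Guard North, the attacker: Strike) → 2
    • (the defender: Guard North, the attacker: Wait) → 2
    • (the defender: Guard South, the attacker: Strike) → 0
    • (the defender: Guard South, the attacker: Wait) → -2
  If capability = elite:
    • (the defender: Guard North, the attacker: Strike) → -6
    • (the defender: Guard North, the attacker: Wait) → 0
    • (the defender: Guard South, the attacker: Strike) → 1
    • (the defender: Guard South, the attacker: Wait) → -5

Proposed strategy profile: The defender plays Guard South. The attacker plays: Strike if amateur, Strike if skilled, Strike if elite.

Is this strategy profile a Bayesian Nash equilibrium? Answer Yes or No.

Yes

The defender plays Guard South: E[Guard South] = 0.6·(9) + 0.2·(9) + 0.2·(9) = 9; E[Guard North] = 5. Best-responding. ✓
The attacker (capability amateur), facing Guard South: Strike gives 1, Wait gives 0. Proposed Strike is best. ✓
The attacker (capability skilled), facing Guard South: Strike gives 0, Wait gives -2. Proposed Strike is best. ✓
The attacker (capability elite), facing Guard South: Strike gives 1, Wait gives -5. Proposed Strike is best. ✓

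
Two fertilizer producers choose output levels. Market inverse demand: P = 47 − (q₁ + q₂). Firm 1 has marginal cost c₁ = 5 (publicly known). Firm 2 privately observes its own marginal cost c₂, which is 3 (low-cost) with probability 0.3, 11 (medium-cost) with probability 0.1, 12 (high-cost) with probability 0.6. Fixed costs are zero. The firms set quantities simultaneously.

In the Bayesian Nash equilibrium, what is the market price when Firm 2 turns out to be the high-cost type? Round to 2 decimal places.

21.80

Type-c best response for Firm 2: q₂(c) = (47 − c)/2 − q₁/2.
Firm 1 maximizes expected profit; its first-order condition is 47 − 2q₁ − E[q₂] − 5 = 0.
Substituting E[q₂] and solving: E[c₂] = 9.2, so q₁ = (47 − 2·5 + 9.2)/3 = 15.4.
q₂(high-cost) = 9.8, so P = 47 − (15.4 + 9.8) = 21.8.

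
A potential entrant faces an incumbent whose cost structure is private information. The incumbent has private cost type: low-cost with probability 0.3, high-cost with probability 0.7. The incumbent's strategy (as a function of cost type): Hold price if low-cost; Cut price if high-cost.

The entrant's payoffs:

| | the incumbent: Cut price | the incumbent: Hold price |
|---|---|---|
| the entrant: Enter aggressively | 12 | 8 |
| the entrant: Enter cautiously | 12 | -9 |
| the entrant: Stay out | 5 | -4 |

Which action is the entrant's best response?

Enter aggressively

Compute the entrant's expected payoff for each action, taking the expectation over the incumbent's type.
E[Enter aggressively] = 0.3·(8) + 0.7·(12) = 10.8
E[Enter cautiously] = 0.3·(-9) + 0.7·(12) = 5.7
E[Stay out] = 0.3·(-4) + 0.7·(5) = 2.3
Best response: Enter aggressively (10.8 is the largest).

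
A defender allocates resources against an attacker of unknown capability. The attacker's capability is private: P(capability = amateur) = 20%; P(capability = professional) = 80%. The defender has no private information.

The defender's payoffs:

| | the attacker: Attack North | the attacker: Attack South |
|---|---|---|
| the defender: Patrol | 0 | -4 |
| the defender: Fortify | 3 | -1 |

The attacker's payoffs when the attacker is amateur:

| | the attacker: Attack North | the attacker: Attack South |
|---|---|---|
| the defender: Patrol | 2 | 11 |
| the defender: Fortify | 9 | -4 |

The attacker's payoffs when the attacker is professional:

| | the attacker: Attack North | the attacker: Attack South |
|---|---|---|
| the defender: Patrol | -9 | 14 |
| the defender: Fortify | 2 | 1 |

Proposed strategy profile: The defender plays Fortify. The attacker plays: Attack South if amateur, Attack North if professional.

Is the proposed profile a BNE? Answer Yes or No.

The defender plays Fortify: E[Fortify] = 0.2·(-1) + 0.8·(3) = 2.2; E[Patrol] = -0.8. Best-responding. ✓
The attacker (capability amateur), facing Fortify: Attack North gives 9, Attack South gives -4. Proposed Attack South is not best — profitable deviation exists. ✗
The attacker (capability professional), facing Fortify: Attack North gives 2, Attack South gives 1. Proposed Attack North is best. ✓

No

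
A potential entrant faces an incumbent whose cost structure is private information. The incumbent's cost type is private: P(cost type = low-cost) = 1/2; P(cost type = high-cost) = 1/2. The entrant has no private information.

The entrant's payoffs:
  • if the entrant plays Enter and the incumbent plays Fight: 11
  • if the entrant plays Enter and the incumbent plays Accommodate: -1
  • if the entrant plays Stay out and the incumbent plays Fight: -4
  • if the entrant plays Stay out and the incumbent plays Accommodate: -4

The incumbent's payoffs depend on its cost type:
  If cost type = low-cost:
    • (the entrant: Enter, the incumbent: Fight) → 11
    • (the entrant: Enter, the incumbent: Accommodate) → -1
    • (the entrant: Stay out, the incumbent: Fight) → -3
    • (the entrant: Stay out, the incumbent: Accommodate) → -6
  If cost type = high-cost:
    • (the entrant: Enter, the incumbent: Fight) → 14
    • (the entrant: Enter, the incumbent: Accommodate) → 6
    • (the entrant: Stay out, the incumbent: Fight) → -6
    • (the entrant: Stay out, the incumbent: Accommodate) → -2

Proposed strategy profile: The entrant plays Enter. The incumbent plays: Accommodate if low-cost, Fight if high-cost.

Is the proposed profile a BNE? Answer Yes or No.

No

The entrant plays Enter: E[Enter] = 1/2·(-1) + 1/2·(11) = 5; E[Stay out] = -4. Best-responding. ✓
The incumbent (cost type low-cost), facing Enter: Fight gives 11, Accommodate gives -1. Proposed Accommodate is not best — profitable deviation exists. ✗
The incumbent (cost type high-cost), facing Enter: Fight gives 14, Accommodate gives 6. Proposed Fight is best. ✓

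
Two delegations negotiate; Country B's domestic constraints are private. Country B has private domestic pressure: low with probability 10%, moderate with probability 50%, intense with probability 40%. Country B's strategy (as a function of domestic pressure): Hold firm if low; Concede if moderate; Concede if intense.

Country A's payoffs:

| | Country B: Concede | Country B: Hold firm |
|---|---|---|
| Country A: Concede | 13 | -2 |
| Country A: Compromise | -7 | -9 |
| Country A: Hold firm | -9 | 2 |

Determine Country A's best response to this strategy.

Concede

Compute Country A's expected payoff for each action, taking the expectation over Country B's type.
E[Concede] = 0.1·(-2) + 0.5·(13) + 0.4·(13) = 11.5
E[Compromise] = 0.1·(-9) + 0.5·(-7) + 0.4·(-7) = -7.2
E[Hold firm] = 0.1·(2) + 0.5·(-9) + 0.4·(-9) = -7.9
Best response: Concede (11.5 is the largest).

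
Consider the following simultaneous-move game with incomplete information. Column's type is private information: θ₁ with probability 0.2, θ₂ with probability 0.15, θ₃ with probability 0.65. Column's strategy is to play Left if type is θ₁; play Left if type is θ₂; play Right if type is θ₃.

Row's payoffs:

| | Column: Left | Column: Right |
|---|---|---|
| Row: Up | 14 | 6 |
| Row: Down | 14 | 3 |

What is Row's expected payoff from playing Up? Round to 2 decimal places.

Take the expectation over Column's type, weighting each type's action by its prior probability.
E[Up] = 0.2·14 + 0.15·14 + 0.65·6 = 2.8 + 2.1 + 3.9 = 8.8

8.80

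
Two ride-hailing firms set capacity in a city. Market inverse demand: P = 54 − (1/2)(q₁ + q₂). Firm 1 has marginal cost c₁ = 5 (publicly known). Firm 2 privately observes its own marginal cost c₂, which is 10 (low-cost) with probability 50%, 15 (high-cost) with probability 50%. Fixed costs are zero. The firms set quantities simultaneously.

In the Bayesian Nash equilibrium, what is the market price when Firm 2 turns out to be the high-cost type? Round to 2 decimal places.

Firm 2 with cost c maximizes (54 − (1/2)(q₁+q₂) − c)·q₂, giving q₂(c) = (54 − c − (1/2)q₁).
E[c₂] = 0.5·10 + 0.5·15 = 12.5
Firm 1's FOC against E[q₂] yields q₁ = (54 − 2·5 + E[c₂])/(3/2) = (54 − 10 + 12.5)/(3/2) = 37.6667.
q₂(high-cost) = 20.1667, so P = 54 − (1/2)·(37.6667 + 20.1667) = 25.0833.

25.08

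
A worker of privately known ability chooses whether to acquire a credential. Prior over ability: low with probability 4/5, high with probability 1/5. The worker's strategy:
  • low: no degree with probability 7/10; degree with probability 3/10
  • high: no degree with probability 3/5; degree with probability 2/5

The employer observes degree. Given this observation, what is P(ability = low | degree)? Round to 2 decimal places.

0.75

Apply Bayes' rule using the sender's strategy as the likelihood.
P(degree) = (4/5)·(3/10) + (1/5)·(2/5) = 8/25
P(low | degree) = ((4/5)·(3/10)) / (8/25) = (6/25) / (8/25) = 3/4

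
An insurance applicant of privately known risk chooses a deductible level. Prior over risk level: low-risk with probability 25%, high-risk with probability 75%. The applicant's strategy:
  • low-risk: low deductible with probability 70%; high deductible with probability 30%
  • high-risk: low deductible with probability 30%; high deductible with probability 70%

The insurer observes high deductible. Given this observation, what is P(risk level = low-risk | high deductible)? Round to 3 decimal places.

P(high deductible) = 0.25·0.3 + 0.75·0.7 = 0.6
P(low-risk | high deductible) = (0.25·0.3) / 0.6 = 0.075 / 0.6 = 0.125

0.125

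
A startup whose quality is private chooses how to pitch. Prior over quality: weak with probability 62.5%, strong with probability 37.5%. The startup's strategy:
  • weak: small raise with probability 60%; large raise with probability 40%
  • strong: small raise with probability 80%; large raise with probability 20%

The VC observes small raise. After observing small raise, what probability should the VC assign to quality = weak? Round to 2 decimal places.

0.56

P(small raise) = 0.625·0.6 + 0.375·0.8 = 0.675
P(weak | small raise) = (0.625·0.6) / 0.675 = 0.375 / 0.675 = 0.555556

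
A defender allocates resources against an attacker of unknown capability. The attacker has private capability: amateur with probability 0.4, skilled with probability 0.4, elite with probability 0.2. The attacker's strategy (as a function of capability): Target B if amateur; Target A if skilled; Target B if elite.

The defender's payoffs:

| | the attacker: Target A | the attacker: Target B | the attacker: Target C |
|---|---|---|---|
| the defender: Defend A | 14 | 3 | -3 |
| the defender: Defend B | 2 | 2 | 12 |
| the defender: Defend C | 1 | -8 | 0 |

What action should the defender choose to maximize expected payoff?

Defend A

E[Defend A] = 0.4·(3) + 0.4·(14) + 0.2·(3) = 7.4
E[Defend B] = 0.4·(2) + 0.4·(2) + 0.2·(2) = 2
E[Defend C] = 0.4·(-8) + 0.4·(1) + 0.2·(-8) = -4.4
Best response: Defend A (7.4 is the largest).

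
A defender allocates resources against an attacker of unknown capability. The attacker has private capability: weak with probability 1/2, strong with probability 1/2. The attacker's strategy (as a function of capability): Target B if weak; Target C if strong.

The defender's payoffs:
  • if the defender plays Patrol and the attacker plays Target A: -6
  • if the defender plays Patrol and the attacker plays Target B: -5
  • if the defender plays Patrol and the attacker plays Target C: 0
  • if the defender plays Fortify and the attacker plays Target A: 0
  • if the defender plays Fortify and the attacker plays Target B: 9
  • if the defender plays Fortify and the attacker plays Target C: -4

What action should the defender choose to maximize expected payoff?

Compute the defender's expected payoff for each action, taking the expectation over the attacker's type.
E[Patrol] = 1/2·(-5) + 1/2·(0) = -5/2
E[Fortify] = 1/2·(9) + 1/2·(-4) = 5/2
Best response: Fortify (5/2 is the largest).

Fortify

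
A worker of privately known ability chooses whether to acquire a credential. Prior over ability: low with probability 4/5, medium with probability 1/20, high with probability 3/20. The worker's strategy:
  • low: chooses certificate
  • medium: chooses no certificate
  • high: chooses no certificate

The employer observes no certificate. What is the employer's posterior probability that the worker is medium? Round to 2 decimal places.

0.25

P(no certificate) = (4/5)·0 + (1/20)·1 + (3/20)·1 = 1/5
P(medium | no certificate) = ((1/20)·1) / (1/5) = (1/20) / (1/5) = 1/4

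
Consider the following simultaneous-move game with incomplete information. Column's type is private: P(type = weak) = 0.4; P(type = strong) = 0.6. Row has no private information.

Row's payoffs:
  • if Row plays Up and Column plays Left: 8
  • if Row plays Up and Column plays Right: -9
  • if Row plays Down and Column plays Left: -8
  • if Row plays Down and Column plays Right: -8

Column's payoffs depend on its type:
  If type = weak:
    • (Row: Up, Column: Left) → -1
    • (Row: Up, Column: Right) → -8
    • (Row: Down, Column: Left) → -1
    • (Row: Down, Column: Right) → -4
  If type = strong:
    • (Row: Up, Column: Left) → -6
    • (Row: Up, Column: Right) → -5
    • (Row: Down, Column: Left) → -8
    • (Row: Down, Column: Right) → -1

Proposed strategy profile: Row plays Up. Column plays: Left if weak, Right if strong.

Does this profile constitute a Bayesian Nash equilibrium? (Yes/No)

Row plays Up: E[Up] = 0.4·(8) + 0.6·(-9) = -2.2; E[Down] = -8. Best-responding. ✓
Column (type weak), facing Up: Left gives -1, Right gives -8. Proposed Left is best. ✓
Column (type strong), facing Up: Left gives -6, Right gives -5. Proposed Right is best. ✓

Yes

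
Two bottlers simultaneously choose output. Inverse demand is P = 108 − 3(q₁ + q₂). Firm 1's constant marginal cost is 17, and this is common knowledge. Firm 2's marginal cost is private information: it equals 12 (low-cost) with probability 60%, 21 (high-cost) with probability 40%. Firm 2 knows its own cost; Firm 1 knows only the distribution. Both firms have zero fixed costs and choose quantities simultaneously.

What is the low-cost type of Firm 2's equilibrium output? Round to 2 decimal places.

Type-c best response for Firm 2: q₂(c) = (108 − c)/6 − q₁/2.
Firm 1 maximizes expected profit; its first-order condition is 108 − 6q₁ − 3E[q₂] − 17 = 0.
Substituting E[q₂] and solving: E[c₂] = 15.6, so q₁ = (108 − 2·17 + 15.6)/9 = 9.95556.
q₂(low-cost) = (108 − 12 − 3·9.95556)/6 = 11.0222.

11.02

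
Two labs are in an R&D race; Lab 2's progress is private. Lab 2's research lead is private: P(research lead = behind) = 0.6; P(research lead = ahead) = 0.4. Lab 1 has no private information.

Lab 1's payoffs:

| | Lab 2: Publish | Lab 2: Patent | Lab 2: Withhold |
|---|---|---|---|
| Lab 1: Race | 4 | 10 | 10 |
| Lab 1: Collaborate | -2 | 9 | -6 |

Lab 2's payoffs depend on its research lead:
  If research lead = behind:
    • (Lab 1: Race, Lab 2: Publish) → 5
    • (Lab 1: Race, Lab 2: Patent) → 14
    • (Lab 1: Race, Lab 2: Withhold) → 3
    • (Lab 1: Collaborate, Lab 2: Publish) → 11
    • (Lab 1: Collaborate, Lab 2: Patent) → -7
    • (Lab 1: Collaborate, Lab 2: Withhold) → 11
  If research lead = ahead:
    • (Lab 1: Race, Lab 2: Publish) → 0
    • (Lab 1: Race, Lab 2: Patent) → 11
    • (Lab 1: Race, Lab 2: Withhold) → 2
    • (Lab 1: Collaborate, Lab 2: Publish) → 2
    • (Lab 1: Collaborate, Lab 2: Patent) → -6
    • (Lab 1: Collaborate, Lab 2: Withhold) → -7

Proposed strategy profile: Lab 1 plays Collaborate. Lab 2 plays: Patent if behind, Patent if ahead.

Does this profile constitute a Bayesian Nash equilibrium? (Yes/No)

No

Lab 1 plays Collaborate: E[Collaborate] = 0.6·(9) + 0.4·(9) = 9; E[Race] = 10. Not best-responding. ✗
Lab 2 (research lead behind), facing Collaborate: Publish gives 11, Patent gives -7, Withhold gives 11. Proposed Patent is not best — profitable deviation exists. ✗
Lab 2 (research lead ahead), facing Collaborate: Publish gives 2, Patent gives -6, Withhold gives -7. Proposed Patent is not best — profitable deviation exists. ✗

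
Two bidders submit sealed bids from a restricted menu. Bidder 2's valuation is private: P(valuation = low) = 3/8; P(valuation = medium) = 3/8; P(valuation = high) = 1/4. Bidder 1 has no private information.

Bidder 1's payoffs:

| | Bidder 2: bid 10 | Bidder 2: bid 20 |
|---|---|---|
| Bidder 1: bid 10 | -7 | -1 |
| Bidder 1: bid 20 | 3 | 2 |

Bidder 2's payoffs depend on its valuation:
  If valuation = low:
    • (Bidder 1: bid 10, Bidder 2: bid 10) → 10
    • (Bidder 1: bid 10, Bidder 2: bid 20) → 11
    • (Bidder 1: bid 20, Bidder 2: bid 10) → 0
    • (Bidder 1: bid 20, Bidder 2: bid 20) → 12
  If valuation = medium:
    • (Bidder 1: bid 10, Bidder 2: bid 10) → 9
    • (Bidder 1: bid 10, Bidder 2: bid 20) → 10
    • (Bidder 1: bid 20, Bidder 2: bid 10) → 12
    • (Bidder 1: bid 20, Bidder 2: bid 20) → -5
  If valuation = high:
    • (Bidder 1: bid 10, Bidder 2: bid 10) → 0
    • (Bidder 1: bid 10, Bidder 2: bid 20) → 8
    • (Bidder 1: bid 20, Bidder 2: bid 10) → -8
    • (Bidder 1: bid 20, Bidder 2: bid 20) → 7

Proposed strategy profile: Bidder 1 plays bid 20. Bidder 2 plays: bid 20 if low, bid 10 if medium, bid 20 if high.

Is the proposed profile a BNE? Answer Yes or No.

Yes

A profile is a BNE iff every type of every player is best-responding given beliefs about the other side.
Bidder 1 plays bid 20: E[bid 20] = 3/8·(2) + 3/8·(3) + 1/4·(2) = 19/8; E[bid 10] = -13/4. Best-responding. ✓
Bidder 2 (valuation low), facing bid 20: bid 10 gives 0, bid 20 gives 12. Proposed bid 20 is best. ✓
Bidder 2 (valuation medium), facing bid 20: bid 10 gives 12, bid 20 gives -5. Proposed bid 10 is best. ✓
Bidder 2 (valuation high), facing bid 20: bid 10 gives -8, bid 20 gives 7. Proposed bid 20 is best. ✓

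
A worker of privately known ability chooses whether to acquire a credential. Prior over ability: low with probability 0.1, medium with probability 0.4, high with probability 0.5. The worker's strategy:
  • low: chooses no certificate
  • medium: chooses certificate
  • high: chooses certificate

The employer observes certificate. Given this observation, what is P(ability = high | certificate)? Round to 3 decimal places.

0.556

P(certificate) = 0.1·0 + 0.4·1 + 0.5·1 = 0.9
P(high | certificate) = (0.5·1) / 0.9 = 0.5 / 0.9 = 0.555556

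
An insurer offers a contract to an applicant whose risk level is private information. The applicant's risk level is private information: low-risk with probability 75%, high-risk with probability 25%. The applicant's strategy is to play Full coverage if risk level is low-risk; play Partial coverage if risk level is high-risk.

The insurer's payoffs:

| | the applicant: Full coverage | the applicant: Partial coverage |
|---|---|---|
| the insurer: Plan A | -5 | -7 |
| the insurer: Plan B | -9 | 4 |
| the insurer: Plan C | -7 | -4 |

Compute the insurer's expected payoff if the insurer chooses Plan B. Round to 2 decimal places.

E[Plan B] = 0.75·(-9) + 0.25·4 = (-6.75) + 1 = -5.75

-5.75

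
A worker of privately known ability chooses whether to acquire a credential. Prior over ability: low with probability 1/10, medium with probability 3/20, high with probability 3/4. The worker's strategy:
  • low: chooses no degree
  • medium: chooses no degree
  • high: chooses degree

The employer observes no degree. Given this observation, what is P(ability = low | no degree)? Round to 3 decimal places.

0.400

P(no degree) = (1/10)·1 + (3/20)·1 + (3/4)·0 = 1/4
P(low | no degree) = ((1/10)·1) / (1/4) = (1/10) / (1/4) = 2/5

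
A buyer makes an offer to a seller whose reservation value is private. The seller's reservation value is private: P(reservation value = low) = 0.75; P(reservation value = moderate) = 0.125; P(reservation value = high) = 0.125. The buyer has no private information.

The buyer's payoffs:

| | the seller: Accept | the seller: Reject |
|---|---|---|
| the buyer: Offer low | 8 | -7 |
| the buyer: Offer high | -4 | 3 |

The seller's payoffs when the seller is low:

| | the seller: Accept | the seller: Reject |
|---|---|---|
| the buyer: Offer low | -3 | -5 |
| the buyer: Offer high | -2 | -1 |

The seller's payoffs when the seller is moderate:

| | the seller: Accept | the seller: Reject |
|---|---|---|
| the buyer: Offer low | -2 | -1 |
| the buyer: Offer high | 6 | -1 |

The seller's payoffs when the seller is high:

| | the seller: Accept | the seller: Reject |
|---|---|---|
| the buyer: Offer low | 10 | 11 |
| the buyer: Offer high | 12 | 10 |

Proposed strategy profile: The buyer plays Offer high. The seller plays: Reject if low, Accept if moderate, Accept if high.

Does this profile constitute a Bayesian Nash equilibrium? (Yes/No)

Yes

The buyer plays Offer high: E[Offer high] = 0.75·(3) + 0.125·(-4) + 0.125·(-4) = 1.25; E[Offer low] = -3.25. Best-responding. ✓
The seller (reservation value low), facing Offer high: Accept gives -2, Reject gives -1. Proposed Reject is best. ✓
The seller (reservation value moderate), facing Offer high: Accept gives 6, Reject gives -1. Proposed Accept is best. ✓
The seller (reservation value high), facing Offer high: Accept gives 12, Reject gives 10. Proposed Accept is best. ✓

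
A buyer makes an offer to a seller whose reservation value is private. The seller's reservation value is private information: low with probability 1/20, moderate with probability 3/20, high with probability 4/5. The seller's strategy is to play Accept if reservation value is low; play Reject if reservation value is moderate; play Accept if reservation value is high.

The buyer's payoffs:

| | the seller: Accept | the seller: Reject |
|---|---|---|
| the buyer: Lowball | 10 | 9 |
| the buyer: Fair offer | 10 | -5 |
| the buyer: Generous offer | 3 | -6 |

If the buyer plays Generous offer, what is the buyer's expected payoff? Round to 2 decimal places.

1.65

E[Generous offer] = 1/20·3 + 3/20·(-6) + 4/5·3 = 3/20 + (-9/10) + 12/5 = 33/20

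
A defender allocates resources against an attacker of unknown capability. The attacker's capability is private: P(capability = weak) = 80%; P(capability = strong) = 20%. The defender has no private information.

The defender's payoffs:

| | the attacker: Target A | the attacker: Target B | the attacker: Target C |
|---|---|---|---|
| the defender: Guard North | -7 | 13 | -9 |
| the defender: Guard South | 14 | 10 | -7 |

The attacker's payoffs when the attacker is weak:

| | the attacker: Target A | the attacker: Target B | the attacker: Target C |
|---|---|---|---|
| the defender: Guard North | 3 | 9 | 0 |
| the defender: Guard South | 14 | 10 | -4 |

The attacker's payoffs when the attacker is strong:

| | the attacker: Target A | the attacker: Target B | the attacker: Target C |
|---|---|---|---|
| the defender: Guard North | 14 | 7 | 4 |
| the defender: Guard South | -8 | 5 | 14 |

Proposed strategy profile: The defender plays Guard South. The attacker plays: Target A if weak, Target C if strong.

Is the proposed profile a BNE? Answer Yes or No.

A profile is a BNE iff every type of every player is best-responding given beliefs about the other side.
The defender plays Guard South: E[Guard South] = 0.8·(14) + 0.2·(-7) = 9.8; E[Guard North] = -7.4. Best-responding. ✓
The attacker (capability weak), facing Guard South: Target A gives 14, Target B gives 10, Target C gives -4. Proposed Target A is best. ✓
The attacker (capability strong), facing Guard South: Target A gives -8, Target B gives 5, Target C gives 14. Proposed Target C is best. ✓

Yes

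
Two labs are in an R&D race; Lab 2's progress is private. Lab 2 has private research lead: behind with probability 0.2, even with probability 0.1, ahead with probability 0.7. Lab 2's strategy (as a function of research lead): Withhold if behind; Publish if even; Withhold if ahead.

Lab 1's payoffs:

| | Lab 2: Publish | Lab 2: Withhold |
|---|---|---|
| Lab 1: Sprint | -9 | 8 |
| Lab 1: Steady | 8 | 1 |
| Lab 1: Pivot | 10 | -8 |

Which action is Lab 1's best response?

Sprint

E[Sprint] = 0.2·(8) + 0.1·(-9) + 0.7·(8) = 6.3
E[Steady] = 0.2·(1) + 0.1·(8) + 0.7·(1) = 1.7
E[Pivot] = 0.2·(-8) + 0.1·(10) + 0.7·(-8) = -6.2
Best response: Sprint (6.3 is the largest).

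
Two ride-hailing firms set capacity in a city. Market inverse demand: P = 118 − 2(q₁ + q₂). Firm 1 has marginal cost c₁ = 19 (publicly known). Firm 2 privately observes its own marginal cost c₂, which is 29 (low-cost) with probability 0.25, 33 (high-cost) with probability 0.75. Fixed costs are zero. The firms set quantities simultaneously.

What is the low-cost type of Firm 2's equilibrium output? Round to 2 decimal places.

Type-c best response for Firm 2: q₂(c) = (118 − c)/4 − q₁/2.
Firm 1 maximizes expected profit; its first-order condition is 118 − 4q₁ − 2E[q₂] − 19 = 0.
Substituting E[q₂] and solving: E[c₂] = 32, so q₁ = (118 − 2·19 + 32)/6 = 18.6667.
q₂(low-cost) = (118 − 29 − 2·18.6667)/4 = 12.9167.

12.92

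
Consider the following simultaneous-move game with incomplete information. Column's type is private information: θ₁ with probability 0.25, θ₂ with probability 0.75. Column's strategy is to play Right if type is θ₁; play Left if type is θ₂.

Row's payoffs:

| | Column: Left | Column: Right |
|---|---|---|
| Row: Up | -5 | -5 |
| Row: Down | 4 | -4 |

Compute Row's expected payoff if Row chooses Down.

Take the expectation over Column's type, weighting each type's action by its prior probability.
E[Down] = 0.25·(-4) + 0.75·4 = (-1) + 3 = 2

2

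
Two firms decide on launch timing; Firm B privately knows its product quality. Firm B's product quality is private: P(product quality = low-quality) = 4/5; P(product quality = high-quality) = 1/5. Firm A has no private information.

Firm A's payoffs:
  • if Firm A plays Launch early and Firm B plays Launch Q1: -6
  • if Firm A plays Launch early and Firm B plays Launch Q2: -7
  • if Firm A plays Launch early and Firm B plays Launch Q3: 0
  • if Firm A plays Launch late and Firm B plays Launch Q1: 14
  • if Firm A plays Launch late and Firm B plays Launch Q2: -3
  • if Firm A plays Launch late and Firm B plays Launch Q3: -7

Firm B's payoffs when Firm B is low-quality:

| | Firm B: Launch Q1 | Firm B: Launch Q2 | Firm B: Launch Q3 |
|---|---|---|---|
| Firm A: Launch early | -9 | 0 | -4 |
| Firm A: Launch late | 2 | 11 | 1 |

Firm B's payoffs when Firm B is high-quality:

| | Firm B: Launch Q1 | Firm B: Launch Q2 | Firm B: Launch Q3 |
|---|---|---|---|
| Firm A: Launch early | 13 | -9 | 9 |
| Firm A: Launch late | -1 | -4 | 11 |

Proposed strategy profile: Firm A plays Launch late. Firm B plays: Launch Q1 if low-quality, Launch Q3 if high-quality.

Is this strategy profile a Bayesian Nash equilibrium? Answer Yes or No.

No

Firm A plays Launch late: E[Launch late] = 4/5·(14) + 1/5·(-7) = 49/5; E[Launch early] = -24/5. Best-responding. ✓
Firm B (product quality low-quality), facing Launch late: Launch Q1 gives 2, Launch Q2 gives 11, Launch Q3 gives 1. Proposed Launch Q1 is not best — profitable deviation exists. ✗
Firm B (product quality high-quality), facing Launch late: Launch Q1 gives -1, Launch Q2 gives -4, Launch Q3 gives 11. Proposed Launch Q3 is best. ✓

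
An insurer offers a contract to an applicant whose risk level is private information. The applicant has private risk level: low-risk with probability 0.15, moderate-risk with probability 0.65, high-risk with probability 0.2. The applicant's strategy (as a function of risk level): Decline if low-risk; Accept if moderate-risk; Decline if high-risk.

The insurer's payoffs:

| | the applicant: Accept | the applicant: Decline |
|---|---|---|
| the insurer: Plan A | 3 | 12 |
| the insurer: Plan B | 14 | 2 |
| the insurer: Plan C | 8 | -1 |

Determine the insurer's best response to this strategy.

Plan B

Compute the insurer's expected payoff for each action, taking the expectation over the applicant's type.
E[Plan A] = 0.15·(12) + 0.65·(3) + 0.2·(12) = 6.15
E[Plan B] = 0.15·(2) + 0.65·(14) + 0.2·(2) = 9.8
E[Plan C] = 0.15·(-1) + 0.65·(8) + 0.2·(-1) = 4.85
Best response: Plan B (9.8 is the largest).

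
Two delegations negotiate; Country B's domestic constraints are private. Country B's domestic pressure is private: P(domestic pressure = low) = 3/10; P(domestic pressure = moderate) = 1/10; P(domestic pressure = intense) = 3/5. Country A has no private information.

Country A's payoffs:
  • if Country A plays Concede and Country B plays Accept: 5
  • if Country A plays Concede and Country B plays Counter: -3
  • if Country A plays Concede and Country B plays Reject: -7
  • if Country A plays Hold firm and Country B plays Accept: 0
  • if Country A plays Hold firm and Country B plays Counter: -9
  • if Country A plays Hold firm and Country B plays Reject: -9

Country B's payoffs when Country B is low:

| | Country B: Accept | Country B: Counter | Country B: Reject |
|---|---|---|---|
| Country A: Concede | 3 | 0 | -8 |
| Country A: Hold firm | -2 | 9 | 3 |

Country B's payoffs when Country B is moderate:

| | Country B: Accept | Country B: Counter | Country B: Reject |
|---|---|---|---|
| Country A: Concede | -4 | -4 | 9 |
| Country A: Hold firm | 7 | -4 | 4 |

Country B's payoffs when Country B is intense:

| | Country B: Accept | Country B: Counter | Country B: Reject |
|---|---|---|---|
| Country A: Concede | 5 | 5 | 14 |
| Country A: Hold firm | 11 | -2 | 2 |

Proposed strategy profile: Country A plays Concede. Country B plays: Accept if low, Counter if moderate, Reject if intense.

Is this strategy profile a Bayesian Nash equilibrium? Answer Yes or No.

Country A plays Concede: E[Concede] = 3/10·(5) + 1/10·(-3) + 3/5·(-7) = -3; E[Hold firm] = -63/10. Best-responding. ✓
Country B (domestic pressure low), facing Concede: Accept gives 3, Counter gives 0, Reject gives -8. Proposed Accept is best. ✓
Country B (domestic pressure moderate), facing Concede: Accept gives -4, Counter gives -4, Reject gives 9. Proposed Counter is not best — profitable deviation exists. ✗
Country B (domestic pressure intense), facing Concede: Accept gives 5, Counter gives 5, Reject gives 14. Proposed Reject is best. ✓

No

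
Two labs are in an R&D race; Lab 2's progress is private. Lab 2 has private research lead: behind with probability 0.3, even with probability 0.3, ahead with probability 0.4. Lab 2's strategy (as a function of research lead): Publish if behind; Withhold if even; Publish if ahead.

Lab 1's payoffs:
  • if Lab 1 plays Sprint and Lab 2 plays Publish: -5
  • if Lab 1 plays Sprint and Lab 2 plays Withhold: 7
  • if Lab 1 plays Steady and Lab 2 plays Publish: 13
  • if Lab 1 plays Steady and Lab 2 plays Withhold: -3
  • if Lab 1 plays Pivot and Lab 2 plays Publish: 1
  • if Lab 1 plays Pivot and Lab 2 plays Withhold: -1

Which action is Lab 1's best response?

Steady

Compute Lab 1's expected payoff for each action, taking the expectation over Lab 2's type.
E[Sprint] = 0.3·(-5) + 0.3·(7) + 0.4·(-5) = -1.4
E[Steady] = 0.3·(13) + 0.3·(-3) + 0.4·(13) = 8.2
E[Pivot] = 0.3·(1) + 0.3·(-1) + 0.4·(1) = 0.4
Best response: Steady (8.2 is the largest).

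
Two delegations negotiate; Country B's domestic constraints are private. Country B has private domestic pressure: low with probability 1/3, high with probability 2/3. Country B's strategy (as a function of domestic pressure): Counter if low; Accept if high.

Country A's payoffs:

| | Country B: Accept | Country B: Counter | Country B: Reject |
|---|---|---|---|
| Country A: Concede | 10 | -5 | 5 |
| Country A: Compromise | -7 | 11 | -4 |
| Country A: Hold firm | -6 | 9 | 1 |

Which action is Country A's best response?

Concede

Compute Country A's expected payoff for each action, taking the expectation over Country B's type.
E[Concede] = 1/3·(-5) + 2/3·(10) = 5
E[Compromise] = 1/3·(11) + 2/3·(-7) = -1
E[Hold firm] = 1/3·(9) + 2/3·(-6) = -1
Best response: Concede (5 is the largest).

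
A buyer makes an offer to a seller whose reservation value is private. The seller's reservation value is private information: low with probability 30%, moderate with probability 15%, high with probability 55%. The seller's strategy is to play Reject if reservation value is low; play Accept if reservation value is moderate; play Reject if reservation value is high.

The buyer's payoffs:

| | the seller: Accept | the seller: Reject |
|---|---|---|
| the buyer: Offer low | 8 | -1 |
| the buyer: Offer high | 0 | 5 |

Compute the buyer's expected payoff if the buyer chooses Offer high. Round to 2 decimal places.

E[Offer high] = 0.3·5 + 0.15·0 + 0.55·5 = 1.5 + 0 + 2.75 = 4.25

4.25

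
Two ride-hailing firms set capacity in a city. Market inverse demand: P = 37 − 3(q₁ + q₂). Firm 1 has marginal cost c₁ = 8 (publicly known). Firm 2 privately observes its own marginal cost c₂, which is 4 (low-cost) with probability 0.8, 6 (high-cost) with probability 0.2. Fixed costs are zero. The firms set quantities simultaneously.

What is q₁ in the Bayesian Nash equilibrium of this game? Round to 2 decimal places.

2.82

Type-c best response for Firm 2: q₂(c) = (37 − c)/6 − q₁/2.
Firm 1 maximizes expected profit; its first-order condition is 37 − 6q₁ − 3E[q₂] − 8 = 0.
Substituting E[q₂] and solving: E[c₂] = 4.4, so q₁ = (37 − 2·8 + 4.4)/9 = 2.82222.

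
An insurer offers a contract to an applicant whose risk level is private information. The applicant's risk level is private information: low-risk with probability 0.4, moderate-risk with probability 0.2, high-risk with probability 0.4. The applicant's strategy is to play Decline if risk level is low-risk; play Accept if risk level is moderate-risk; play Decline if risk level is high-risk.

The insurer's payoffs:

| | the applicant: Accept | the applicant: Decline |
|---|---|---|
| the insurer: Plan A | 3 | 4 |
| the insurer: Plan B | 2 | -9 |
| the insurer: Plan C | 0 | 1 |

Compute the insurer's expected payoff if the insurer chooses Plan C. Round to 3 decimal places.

Take the expectation over the applicant's risk level, weighting each type's action by its prior probability.
E[Plan C] = 0.4·1 + 0.2·0 + 0.4·1 = 0.4 + 0 + 0.4 = 0.8

0.800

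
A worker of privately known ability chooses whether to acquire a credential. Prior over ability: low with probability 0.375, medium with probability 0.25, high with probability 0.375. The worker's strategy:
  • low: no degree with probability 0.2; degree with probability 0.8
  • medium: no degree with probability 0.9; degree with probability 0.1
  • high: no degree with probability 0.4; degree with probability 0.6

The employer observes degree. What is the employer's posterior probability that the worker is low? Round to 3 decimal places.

P(degree) = 0.375·0.8 + 0.25·0.1 + 0.375·0.6 = 0.55
P(low | degree) = (0.375·0.8) / 0.55 = 0.3 / 0.55 = 0.545455

0.545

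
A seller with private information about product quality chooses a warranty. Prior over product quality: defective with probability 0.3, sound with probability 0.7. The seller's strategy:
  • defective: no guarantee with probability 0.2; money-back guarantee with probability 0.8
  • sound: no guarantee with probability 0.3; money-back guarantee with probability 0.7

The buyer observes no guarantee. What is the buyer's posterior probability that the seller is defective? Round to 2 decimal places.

Apply Bayes' rule using the sender's strategy as the likelihood.
P(no guarantee) = 0.3·0.2 + 0.7·0.3 = 0.27
P(defective | no guarantee) = (0.3·0.2) / 0.27 = 0.06 / 0.27 = 0.222222

0.22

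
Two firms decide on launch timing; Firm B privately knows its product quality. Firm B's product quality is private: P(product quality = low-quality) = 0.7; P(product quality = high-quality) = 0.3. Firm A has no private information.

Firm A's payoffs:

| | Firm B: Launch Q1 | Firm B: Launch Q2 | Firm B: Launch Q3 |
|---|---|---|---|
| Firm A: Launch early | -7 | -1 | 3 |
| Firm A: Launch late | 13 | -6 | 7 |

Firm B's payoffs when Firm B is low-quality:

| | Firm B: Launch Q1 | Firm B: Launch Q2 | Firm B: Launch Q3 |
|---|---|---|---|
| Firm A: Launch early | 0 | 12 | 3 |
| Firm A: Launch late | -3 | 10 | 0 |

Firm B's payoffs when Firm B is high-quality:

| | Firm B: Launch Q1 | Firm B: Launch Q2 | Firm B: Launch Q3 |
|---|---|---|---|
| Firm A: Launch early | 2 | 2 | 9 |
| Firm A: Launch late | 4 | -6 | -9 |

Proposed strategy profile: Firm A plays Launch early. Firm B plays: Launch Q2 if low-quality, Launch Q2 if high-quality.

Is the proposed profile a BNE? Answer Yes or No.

No

Firm A plays Launch early: E[Launch early] = 0.7·(-1) + 0.3·(-1) = -1; E[Launch late] = -6. Best-responding. ✓
Firm B (product quality low-quality), facing Launch early: Launch Q1 gives 0, Launch Q2 gives 12, Launch Q3 gives 3. Proposed Launch Q2 is best. ✓
Firm B (product quality high-quality), facing Launch early: Launch Q1 gives 2, Launch Q2 gives 2, Launch Q3 gives 9. Proposed Launch Q2 is not best — profitable deviation exists. ✗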